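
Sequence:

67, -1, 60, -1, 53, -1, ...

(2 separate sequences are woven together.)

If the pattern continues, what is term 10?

-1

Split by position mod 2 into 2 tracks.
Stream A: 67, 60, 53 — linear: a_n = 74 − 7·n.
Stream B: -1, -1, -1 — the constant sequence -1.
Term 10 comes from stream B (its 5th entry): -1.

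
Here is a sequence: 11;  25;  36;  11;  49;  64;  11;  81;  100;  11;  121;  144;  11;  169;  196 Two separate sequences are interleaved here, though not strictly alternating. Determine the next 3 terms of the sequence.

11, 225, 256

The slot pattern repeats as ABB (period 3), so there are 2 interleaved tracks.
Track A = 11, 11, 11, 11, 11: the constant sequence 11.
Track B = 25, 36, 49, 64, 81, 100, 121, 144, 169, 196: the squares 5², 6², 7², ….
Position 16 → track A, term 6 = 11.
Position 17 → track B, term 11 = 225.
The 18th slot belongs to track B; its 12th term is 256.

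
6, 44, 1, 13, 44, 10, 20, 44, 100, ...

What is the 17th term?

44

Taking every 3rd term gives 3 separate tracks.
Track A is 6, 13, 20, which is arithmetic with common difference +7.
Track B is 44, 44, 44, which is the constant sequence 44.
Track C is 1, 10, 100, which is powers 10^0, 10^1, 10^2, ….
Position 17 falls in track B as its term 6, giving 44.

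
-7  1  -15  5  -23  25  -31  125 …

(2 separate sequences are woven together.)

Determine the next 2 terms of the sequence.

Positions 1, 3, 5, … form one subsequence and positions 2, 4, 6, … form another.
Track A: -7, -15, -23, -31. Arithmetic with common difference −8.
Track B: 1, 5, 25, 125. Successive powers of 5.
Position 9 → track A, term 5 = -39.
The 10th slot belongs to track B; its 5th term is 625.

-39, 625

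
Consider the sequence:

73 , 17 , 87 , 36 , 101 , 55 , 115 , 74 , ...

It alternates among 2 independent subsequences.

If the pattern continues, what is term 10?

Split by position mod 2 into 2 tracks.
Subsequence A = 73, 87, 101, 115: arithmetic, step +14.
Subsequence B = 17, 36, 55, 74: adding 19 each time.
Position 10 → subsequence B, term 5 = 93.

93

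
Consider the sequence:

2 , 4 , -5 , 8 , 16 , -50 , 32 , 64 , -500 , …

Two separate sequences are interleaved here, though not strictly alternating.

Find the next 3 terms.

128, 256, -5000

Positions follow the repeating pattern AAB; grouping by letter gives 2 tracks.
Stream A = 2, 4, 8, 16, 32, 64: powers 2^1, 2^2, 2^3, ….
Stream B = -5, -50, -500: a geometric progression (common ratio 10).
The 10th slot belongs to stream A; its 7th term is 128.
The 11th slot belongs to stream A; its 8th term is 256.
Term 12 comes from stream B (its 4th entry): -5000.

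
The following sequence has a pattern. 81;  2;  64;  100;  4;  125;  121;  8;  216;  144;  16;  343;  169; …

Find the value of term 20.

128

Split by position mod 3 into 3 tracks.
Track A: 81, 100, 121, 144, 169 (consecutive squares n² from n = 9).
Track B: 2, 4, 8, 16 (powers 2^1, 2^2, 2^3, …).
Track C: 64, 125, 216, 343 (consecutive cubes n³ from n = 4).
Position 20 → track B, term 7 = 128.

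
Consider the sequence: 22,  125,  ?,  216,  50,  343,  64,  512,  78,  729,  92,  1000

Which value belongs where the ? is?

36

Taking every 2nd term gives 2 separate tracks.
Subsequence A: 22, ?, 50, 64, 78, 92 — arithmetic, step +14.
Subsequence B: 125, 216, 343, 512, 729, 1000 — consecutive cubes n³ from n = 5.
The gap is subsequence A's term 2; the rule gives 36.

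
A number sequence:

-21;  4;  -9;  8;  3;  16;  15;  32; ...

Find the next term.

27

Odd-indexed and even-indexed terms follow separate rules.
Track A: -21, -9, 3, 15 — linear: a_n = -33 + 12·n.
Track B: 4, 8, 16, 32 — successive powers of 2.
Term 9 comes from track A (its 5th entry): 27.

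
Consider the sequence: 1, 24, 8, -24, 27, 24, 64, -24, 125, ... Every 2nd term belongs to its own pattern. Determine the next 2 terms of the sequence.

Odd-indexed and even-indexed terms follow separate rules.
Track A = 1, 8, 27, 64, 125: the cubes 1³, 2³, 3³, ….
Track B = 24, -24, 24, -24: the oscillation 24·(−1)^(n+1).
The 10th slot belongs to track B; its 5th term is 24.
Position 11 falls in track A as its term 6, giving 216.

24, 216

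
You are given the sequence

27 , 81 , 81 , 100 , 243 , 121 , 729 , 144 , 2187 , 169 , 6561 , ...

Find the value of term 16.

Taking every 2nd term gives 2 separate tracks.
Track A: 27, 81, 243, 729, 2187, 6561. Powers 3^3, 3^4, 3^5, ….
Track B: 81, 100, 121, 144, 169. Consecutive squares n² from n = 9.
Position 16 falls in track B as its term 8, giving 256.

256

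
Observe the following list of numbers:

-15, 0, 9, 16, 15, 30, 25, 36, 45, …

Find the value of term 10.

The slot pattern repeats as AABB (period 4), so there are 2 interleaved tracks.
Track A: -15, 0, 15, 30, 45. Adding 15 each time.
Track B: 9, 16, 25, 36. The squares 3², 4², 5², ….
Position 10 → track A, term 6 = 60.

60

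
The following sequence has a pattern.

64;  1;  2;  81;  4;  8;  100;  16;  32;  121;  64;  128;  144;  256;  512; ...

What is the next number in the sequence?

169

The slot pattern repeats as ABB (period 3), so there are 2 interleaved tracks.
Subsequence A: 64, 81, 100, 121, 144 — perfect squares starting at 8².
Subsequence B: 1, 2, 4, 8, 16, 32, 64, 128, 256, 512 — powers 2^0, 2^1, 2^2, ….
Position 16 → subsequence A, term 6 = 169.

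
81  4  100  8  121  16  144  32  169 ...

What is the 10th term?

64

Odd-indexed and even-indexed terms follow separate rules.
Subsequence A: 81, 100, 121, 144, 169 (the squares 9², 10², 11², …).
Subsequence B: 4, 8, 16, 32 (successive powers of 2).
The 10th slot belongs to subsequence B; its 5th term is 64.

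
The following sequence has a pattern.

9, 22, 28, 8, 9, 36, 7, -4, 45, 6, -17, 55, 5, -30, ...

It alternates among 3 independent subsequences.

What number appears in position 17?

The terms cycle through 3 interleaved subsequences.
Track A: 9, 8, 7, 6, 5. Arithmetic, step −1.
Track B: 22, 9, -4, -17, -30. Linear: a_n = 35 − 13·n.
Track C: 28, 36, 45, 55. Triangular numbers n(n+1)/2 for n = 7, 8, ….
Term 17 comes from track B (its 6th entry): -43.

-43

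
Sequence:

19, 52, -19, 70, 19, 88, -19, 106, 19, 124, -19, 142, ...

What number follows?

Split by position mod 2 into 2 tracks.
Track A is 19, -19, 19, -19, 19, -19, which is oscillating between 19 and -19.
Track B is 52, 70, 88, 106, 124, 142, which is adding 18 each time.
Position 13 falls in track A as its term 7, giving 19.

19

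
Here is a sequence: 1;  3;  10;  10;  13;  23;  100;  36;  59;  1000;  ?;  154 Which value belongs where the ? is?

95

Reading positions in blocks of 3 reveals the pattern ABB — 2 tracks woven together.
Stream A: 1, 10, 100, 1000. Successive powers of 10.
Stream B: 3, 10, 13, 23, 36, 59, ?, 154. Each term equals the sum of the previous two.
The gap is stream B's term 7; the rule gives 95.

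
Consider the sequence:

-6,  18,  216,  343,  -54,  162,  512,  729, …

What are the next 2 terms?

The slot pattern repeats as AABB (period 4), so there are 2 interleaved tracks.
Subsequence A is -6, 18, -54, 162, which is a geometric progression (common ratio -3).
Subsequence B is 216, 343, 512, 729, which is the cubes 6³, 7³, 8³, ….
Position 9 → subsequence A, term 5 = -486.
Position 10 → subsequence A, term 6 = 1458.

-486, 1458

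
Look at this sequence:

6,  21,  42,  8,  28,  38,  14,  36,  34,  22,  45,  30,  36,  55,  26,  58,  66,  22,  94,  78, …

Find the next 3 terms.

Split by position mod 3 into 3 tracks.
Stream A: 6, 8, 14, 22, 36, 58, 94 — each term equals the sum of the previous two.
Stream B: 21, 28, 36, 45, 55, 66, 78 — the triangular numbers T_6, T_7, ….
Stream C: 42, 38, 34, 30, 26, 22 — arithmetic, step −4.
The 21st slot belongs to stream C; its 7th term is 18.
Term 22 comes from stream A (its 8th entry): 152.
Position 23 → stream B, term 8 = 91.

18, 152, 91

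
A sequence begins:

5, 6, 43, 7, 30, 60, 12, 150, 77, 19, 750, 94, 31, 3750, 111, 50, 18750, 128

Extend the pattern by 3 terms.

81, 93750, 145

Read the sequence 3 terms at a time; column i is its own pattern.
Stream A is 5, 7, 12, 19, 31, 50, which is Fibonacci-style (each term is the sum of the two before it).
Stream B is 6, 30, 150, 750, 3750, 18750, which is multiplying by 5 each time.
Stream C is 43, 60, 77, 94, 111, 128, which is arithmetic, step +17.
Position 19 falls in stream A as its term 7, giving 81.
Position 20 falls in stream B as its term 7, giving 93750.
Position 21 falls in stream C as its term 7, giving 145.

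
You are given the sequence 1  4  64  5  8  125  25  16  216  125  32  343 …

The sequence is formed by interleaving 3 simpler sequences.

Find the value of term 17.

The terms cycle through 3 interleaved subsequences.
Track A: 1, 5, 25, 125 — multiplying by 5 each time.
Track B: 4, 8, 16, 32 — powers 2^2, 2^3, 2^4, ….
Track C: 64, 125, 216, 343 — consecutive cubes n³ from n = 4.
Position 17 → track B, term 6 = 128.

128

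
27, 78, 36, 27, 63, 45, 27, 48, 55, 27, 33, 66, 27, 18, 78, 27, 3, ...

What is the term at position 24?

The terms cycle through 3 interleaved subsequences.
Track A: 27, 27, 27, 27, 27, 27. Always 27.
Track B: 78, 63, 48, 33, 18, 3. Linear: a_n = 93 − 15·n.
Track C: 36, 45, 55, 66, 78. Triangular numbers n(n+1)/2 for n = 8, 9, ….
The 24th slot belongs to track C; its 8th term is 120.

120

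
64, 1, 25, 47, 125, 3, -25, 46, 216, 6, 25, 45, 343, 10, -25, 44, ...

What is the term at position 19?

25

The terms cycle through 4 interleaved subsequences.
Stream A: 64, 125, 216, 343. Perfect cubes starting at 4³.
Stream B: 1, 3, 6, 10. The triangular numbers T_1, T_2, ….
Stream C: 25, -25, 25, -25. The oscillation 25·(−1)^(n+1).
Stream D: 47, 46, 45, 44. Arithmetic, step −1.
The 19th slot belongs to stream C; its 5th term is 25.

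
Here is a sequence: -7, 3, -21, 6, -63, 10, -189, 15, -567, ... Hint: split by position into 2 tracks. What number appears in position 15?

-15309

Taking every 2nd term gives 2 separate tracks.
Stream A is -7, -21, -63, -189, -567, which is geometric with ratio 3.
Stream B is 3, 6, 10, 15, which is the triangular numbers T_2, T_3, ….
The 15th slot belongs to stream A; its 8th term is -15309.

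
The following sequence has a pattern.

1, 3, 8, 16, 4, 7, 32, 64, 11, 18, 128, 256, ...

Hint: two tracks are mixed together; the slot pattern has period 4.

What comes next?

29

The slot pattern repeats as AABB (period 4), so there are 2 interleaved tracks.
Stream A is 1, 3, 4, 7, 11, 18, which is a Fibonacci-like recurrence a_n = a_{n-1} + a_{n-2}.
Stream B is 8, 16, 32, 64, 128, 256, which is geometric with ratio 2.
Term 13 comes from stream A (its 7th entry): 29.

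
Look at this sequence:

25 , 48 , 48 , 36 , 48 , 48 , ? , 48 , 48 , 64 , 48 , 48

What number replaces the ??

49

Positions follow the repeating pattern ABB; grouping by letter gives 2 tracks.
Stream A: 25, 36, ?, 64 — the squares 5², 6², 7², ….
Stream B: 48, 48, 48, 48, 48, 48, 48, 48 — the constant sequence 48.
So the missing entry in stream A is 49.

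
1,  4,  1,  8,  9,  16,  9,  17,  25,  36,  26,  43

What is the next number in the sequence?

The slot pattern repeats as AABB (period 4), so there are 2 interleaved tracks.
Track A = 1, 4, 9, 16, 25, 36: perfect squares starting at 1².
Track B = 1, 8, 9, 17, 26, 43: each term equals the sum of the previous two.
The 13th slot belongs to track A; its 7th term is 49.

49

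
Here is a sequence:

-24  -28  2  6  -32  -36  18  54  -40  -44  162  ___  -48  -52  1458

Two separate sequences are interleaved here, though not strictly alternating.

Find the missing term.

486

Positions follow the repeating pattern AABB; grouping by letter gives 2 tracks.
Subsequence A: -24, -28, -32, -36, -40, -44, -48, -52. Linear: a_n = -20 − 4·n.
Subsequence B: 2, 6, 18, 54, 162, ?, 1458. A geometric progression (common ratio 3).
Subsequence B's pattern makes the blank 486.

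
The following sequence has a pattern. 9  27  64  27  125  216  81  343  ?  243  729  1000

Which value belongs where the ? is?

512

Positions follow the repeating pattern ABB; grouping by letter gives 2 tracks.
Subsequence A: 9, 27, 81, 243. Successive powers of 3.
Subsequence B: 27, 64, 125, 216, 343, ?, 729, 1000. The cubes 3³, 4³, 5³, ….
Subsequence B's pattern makes the blank 512.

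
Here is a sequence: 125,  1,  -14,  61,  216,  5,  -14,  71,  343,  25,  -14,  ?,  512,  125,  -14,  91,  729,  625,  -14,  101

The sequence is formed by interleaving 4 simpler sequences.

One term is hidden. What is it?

Split by position mod 4: positions 1, 5, 9, … form one track, and each other residue class forms its own.
Track A: 125, 216, 343, 512, 729 — consecutive cubes n³ from n = 5.
Track B: 1, 5, 25, 125, 625 — powers of 5.
Track C: -14, -14, -14, -14, -14 — constant -14.
Track D: 61, 71, ?, 91, 101 — arithmetic with common difference +10.
So the missing entry in track D is 81.

81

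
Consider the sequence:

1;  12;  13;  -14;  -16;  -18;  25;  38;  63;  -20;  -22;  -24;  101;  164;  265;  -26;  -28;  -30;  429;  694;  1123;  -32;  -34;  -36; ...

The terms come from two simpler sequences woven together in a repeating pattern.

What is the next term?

1817

The slot pattern repeats as AAABBB (period 6), so there are 2 interleaved tracks.
Subsequence A = 1, 12, 13, 25, 38, 63, 101, 164, 265, 429, 694, 1123: a Fibonacci-like recurrence a_n = a_{n-1} + a_{n-2}.
Subsequence B = -14, -16, -18, -20, -22, -24, -26, -28, -30, -32, -34, -36: subtracting 2 each time.
Term 25 comes from subsequence A (its 13th entry): 1817.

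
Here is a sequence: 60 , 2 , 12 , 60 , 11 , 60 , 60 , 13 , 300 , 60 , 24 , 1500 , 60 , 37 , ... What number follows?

Read the sequence 3 terms at a time; column i is its own pattern.
Subsequence A: 60, 60, 60, 60, 60. The constant sequence 60.
Subsequence B: 2, 11, 13, 24, 37. A Fibonacci-like recurrence a_n = a_{n-1} + a_{n-2}.
Subsequence C: 12, 60, 300, 1500. Geometric, ×5 each step.
Term 15 comes from subsequence C (its 5th entry): 7500.

7500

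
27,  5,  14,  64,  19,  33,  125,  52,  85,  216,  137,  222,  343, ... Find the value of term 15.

The slot pattern repeats as ABB (period 3), so there are 2 interleaved tracks.
Track A: 27, 64, 125, 216, 343 (consecutive cubes n³ from n = 3).
Track B: 5, 14, 19, 33, 52, 85, 137, 222 (Fibonacci-style (each term is the sum of the two before it)).
Term 15 comes from track B (its 10th entry): 581.

581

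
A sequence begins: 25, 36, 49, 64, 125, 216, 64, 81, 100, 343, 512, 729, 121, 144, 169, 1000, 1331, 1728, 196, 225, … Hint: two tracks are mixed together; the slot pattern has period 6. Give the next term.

256

Reading positions in blocks of 6 reveals the pattern AAABBB — 2 tracks woven together.
Track A is 25, 36, 49, 64, 81, 100, 121, 144, 169, 196, 225, which is the squares 5², 6², 7², ….
Track B is 64, 125, 216, 343, 512, 729, 1000, 1331, 1728, which is consecutive cubes n³ from n = 4.
The 21st slot belongs to track A; its 12th term is 256.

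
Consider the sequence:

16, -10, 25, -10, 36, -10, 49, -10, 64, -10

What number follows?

81

The terms cycle through 2 interleaved subsequences.
Track A: 16, 25, 36, 49, 64. Perfect squares starting at 4².
Track B: -10, -10, -10, -10, -10. The constant sequence -10.
Position 11 → track A, term 6 = 81.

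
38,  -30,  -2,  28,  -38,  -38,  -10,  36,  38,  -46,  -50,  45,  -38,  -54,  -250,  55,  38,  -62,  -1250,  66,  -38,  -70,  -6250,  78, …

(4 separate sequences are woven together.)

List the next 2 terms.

38, -78

Taking every 4th term gives 4 separate tracks.
Subsequence A: 38, -38, 38, -38, 38, -38. Oscillating between 38 and -38.
Subsequence B: -30, -38, -46, -54, -62, -70. Arithmetic, step −8.
Subsequence C: -2, -10, -50, -250, -1250, -6250. Multiplying by 5 each time.
Subsequence D: 28, 36, 45, 55, 66, 78. Triangular numbers n(n+1)/2 for n = 7, 8, ….
Position 25 → subsequence A, term 7 = 38.
Position 26 → subsequence B, term 7 = -78.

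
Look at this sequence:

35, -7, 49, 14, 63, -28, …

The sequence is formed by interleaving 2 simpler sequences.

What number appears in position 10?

-112

Positions 1, 3, 5, … form one subsequence and positions 2, 4, 6, … form another.
Track A: 35, 49, 63. Linear: a_n = 21 + 14·n.
Track B: -7, 14, -28. A geometric progression (common ratio -2).
Position 10 falls in track B as its term 5, giving -112.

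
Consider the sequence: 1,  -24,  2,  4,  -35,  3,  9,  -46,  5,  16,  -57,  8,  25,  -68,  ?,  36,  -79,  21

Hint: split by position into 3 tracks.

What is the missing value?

Split by position mod 3: positions 1, 4, 7, … form one track, and each other residue class forms its own.
Subsequence A: 1, 4, 9, 16, 25, 36. The squares 1², 2², 3², ….
Subsequence B: -24, -35, -46, -57, -68, -79. Subtracting 11 each time.
Subsequence C: 2, 3, 5, 8, ?, 21. Each term equals the sum of the previous two.
So the missing entry in subsequence C is 13.

13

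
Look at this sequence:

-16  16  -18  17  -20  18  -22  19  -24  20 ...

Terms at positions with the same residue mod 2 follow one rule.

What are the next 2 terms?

-26, 21

Positions 1, 3, 5, … form one subsequence and positions 2, 4, 6, … form another.
Subsequence A: -16, -18, -20, -22, -24 — linear: a_n = -14 − 2·n.
Subsequence B: 16, 17, 18, 19, 20 — adding 1 each time.
Position 11 → subsequence A, term 6 = -26.
Position 12 → subsequence B, term 6 = 21.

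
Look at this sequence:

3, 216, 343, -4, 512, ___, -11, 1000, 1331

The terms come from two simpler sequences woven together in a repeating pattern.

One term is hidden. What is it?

Reading positions in blocks of 3 reveals the pattern ABB — 2 tracks woven together.
Track A: 3, -4, -11 — arithmetic, step −7.
Track B: 216, 343, 512, ?, 1000, 1331 — the cubes 6³, 7³, 8³, ….
The gap is track B's term 4; the rule gives 729.

729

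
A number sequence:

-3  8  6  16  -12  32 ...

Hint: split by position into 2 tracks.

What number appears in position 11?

96

Split by position mod 2 into 2 tracks.
Track A = -3, 6, -12: geometric with ratio -2.
Track B = 8, 16, 32: powers 2^3, 2^4, 2^5, ….
Term 11 comes from track A (its 6th entry): 96.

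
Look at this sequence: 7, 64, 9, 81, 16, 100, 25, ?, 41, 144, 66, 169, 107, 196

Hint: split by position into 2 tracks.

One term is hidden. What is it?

121

Odd-indexed and even-indexed terms follow separate rules.
Track A is 7, 9, 16, 25, 41, 66, 107, which is Fibonacci-style (each term is the sum of the two before it).
Track B is 64, 81, 100, ?, 144, 169, 196, which is the squares 8², 9², 10², ….
Filling track B at index 4 by its rule yields 121.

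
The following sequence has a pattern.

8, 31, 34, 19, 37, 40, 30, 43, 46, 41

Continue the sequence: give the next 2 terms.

The slot pattern repeats as ABB (period 3), so there are 2 interleaved tracks.
Subsequence A: 8, 19, 30, 41 (arithmetic, step +11).
Subsequence B: 31, 34, 37, 40, 43, 46 (adding 3 each time).
The 11th slot belongs to subsequence B; its 7th term is 49.
The 12th slot belongs to subsequence B; its 8th term is 52.

49, 52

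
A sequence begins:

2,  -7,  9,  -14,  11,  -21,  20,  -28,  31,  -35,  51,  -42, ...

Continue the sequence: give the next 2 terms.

Taking every 2nd term gives 2 separate tracks.
Track A is 2, 9, 11, 20, 31, 51, which is Fibonacci-style (each term is the sum of the two before it).
Track B is -7, -14, -21, -28, -35, -42, which is arithmetic, step −7.
The 13th slot belongs to track A; its 7th term is 82.
The 14th slot belongs to track B; its 7th term is -49.

82, -49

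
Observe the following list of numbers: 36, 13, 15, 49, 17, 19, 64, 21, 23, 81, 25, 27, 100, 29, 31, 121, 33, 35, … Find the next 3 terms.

144, 37, 39

The slot pattern repeats as ABB (period 3), so there are 2 interleaved tracks.
Track A is 36, 49, 64, 81, 100, 121, which is consecutive squares n² from n = 6.
Track B is 13, 15, 17, 19, 21, 23, 25, 27, 29, 31, 33, 35, which is arithmetic with common difference +2.
Position 19 → track A, term 7 = 144.
Position 20 → track B, term 13 = 37.
Position 21 → track B, term 14 = 39.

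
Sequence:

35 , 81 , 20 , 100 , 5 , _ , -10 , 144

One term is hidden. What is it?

Taking every 2nd term gives 2 separate tracks.
Track A: 35, 20, 5, -10. Arithmetic, step −15.
Track B: 81, 100, ?, 144. The squares 9², 10², 11², ….
The gap is track B's term 3; the rule gives 121.

121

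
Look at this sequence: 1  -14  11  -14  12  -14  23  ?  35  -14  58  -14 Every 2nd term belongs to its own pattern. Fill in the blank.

Split by position mod 2 into 2 tracks.
Stream A: 1, 11, 12, 23, 35, 58. Each term equals the sum of the previous two.
Stream B: -14, -14, -14, ?, -14, -14. Constant -14.
So the missing entry in stream B is -14.

-14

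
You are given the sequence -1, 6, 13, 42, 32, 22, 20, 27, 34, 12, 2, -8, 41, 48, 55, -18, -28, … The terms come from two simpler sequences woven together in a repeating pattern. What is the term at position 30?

-98

Reading positions in blocks of 6 reveals the pattern AAABBB — 2 tracks woven together.
Subsequence A: -1, 6, 13, 20, 27, 34, 41, 48, 55 — linear: a_n = -8 + 7·n.
Subsequence B: 42, 32, 22, 12, 2, -8, -18, -28 — subtracting 10 each time.
The 30th slot belongs to subsequence B; its 15th term is -98.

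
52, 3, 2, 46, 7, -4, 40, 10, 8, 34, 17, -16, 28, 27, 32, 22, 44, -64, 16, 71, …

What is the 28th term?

-2

The terms cycle through 3 interleaved subsequences.
Track A = 52, 46, 40, 34, 28, 22, 16: linear: a_n = 58 − 6·n.
Track B = 3, 7, 10, 17, 27, 44, 71: each term equals the sum of the previous two.
Track C = 2, -4, 8, -16, 32, -64: multiplying by -2 each time.
Term 28 comes from track A (its 10th entry): -2.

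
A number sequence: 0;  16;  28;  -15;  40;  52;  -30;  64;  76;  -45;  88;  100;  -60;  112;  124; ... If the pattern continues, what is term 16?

Reading positions in blocks of 3 reveals the pattern ABB — 2 tracks woven together.
Track A = 0, -15, -30, -45, -60: linear: a_n = 15 − 15·n.
Track B = 16, 28, 40, 52, 64, 76, 88, 100, 112, 124: arithmetic with common difference +12.
Position 16 → track A, term 6 = -75.

-75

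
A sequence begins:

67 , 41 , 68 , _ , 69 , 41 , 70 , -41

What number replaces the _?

-41

Taking every 2nd term gives 2 separate tracks.
Subsequence A: 67, 68, 69, 70 — arithmetic, step +1.
Subsequence B: 41, ?, 41, -41 — oscillating between 41 and -41.
Filling subsequence B at index 2 by its rule yields -41.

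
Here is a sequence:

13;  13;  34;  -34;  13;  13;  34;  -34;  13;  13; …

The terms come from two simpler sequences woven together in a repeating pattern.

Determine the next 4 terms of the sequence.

Positions follow the repeating pattern AABB; grouping by letter gives 2 tracks.
Track A = 13, 13, 13, 13, 13, 13: the constant sequence 13.
Track B = 34, -34, 34, -34: the oscillation 34·(−1)^(n+1).
The 11th slot belongs to track B; its 5th term is 34.
Position 12 → track B, term 6 = -34.
Term 13 comes from track A (its 7th entry): 13.
Term 14 comes from track A (its 8th entry): 13.

34, -34, 13, 13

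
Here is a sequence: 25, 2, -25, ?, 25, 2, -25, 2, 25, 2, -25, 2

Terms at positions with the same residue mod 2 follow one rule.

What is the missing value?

2

The terms cycle through 2 interleaved subsequences.
Track A = 25, -25, 25, -25, 25, -25: alternating ±25.
Track B = 2, ?, 2, 2, 2, 2: the constant sequence 2.
Filling track B at index 2 by its rule yields 2.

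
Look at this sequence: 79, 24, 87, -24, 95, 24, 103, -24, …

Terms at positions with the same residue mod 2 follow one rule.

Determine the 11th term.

119

Split by position mod 2 into 2 tracks.
Track A is 79, 87, 95, 103, which is adding 8 each time.
Track B is 24, -24, 24, -24, which is the oscillation 24·(−1)^(n+1).
Position 11 falls in track A as its term 6, giving 119.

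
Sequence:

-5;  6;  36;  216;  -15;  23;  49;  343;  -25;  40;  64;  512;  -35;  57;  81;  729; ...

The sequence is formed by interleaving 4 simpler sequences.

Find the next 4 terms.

-45, 74, 100, 1000

Split by position mod 4 into 4 tracks.
Track A = -5, -15, -25, -35: arithmetic with common difference −10.
Track B = 6, 23, 40, 57: linear: a_n = -11 + 17·n.
Track C = 36, 49, 64, 81: the squares 6², 7², 8², ….
Track D = 216, 343, 512, 729: consecutive cubes n³ from n = 6.
Term 17 comes from track A (its 5th entry): -45.
The 18th slot belongs to track B; its 5th term is 74.
Term 19 comes from track C (its 5th entry): 100.
Term 20 comes from track D (its 5th entry): 1000.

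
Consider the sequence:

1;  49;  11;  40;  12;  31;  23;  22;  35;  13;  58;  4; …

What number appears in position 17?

Split by position mod 2 into 2 tracks.
Stream A: 1, 11, 12, 23, 35, 58 — a Fibonacci-like recurrence a_n = a_{n-1} + a_{n-2}.
Stream B: 49, 40, 31, 22, 13, 4 — subtracting 9 each time.
Position 17 → stream A, term 9 = 244.

244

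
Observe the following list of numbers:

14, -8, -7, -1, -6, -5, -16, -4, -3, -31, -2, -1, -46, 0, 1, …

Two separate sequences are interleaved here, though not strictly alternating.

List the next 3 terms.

Reading positions in blocks of 3 reveals the pattern ABB — 2 tracks woven together.
Subsequence A = 14, -1, -16, -31, -46: subtracting 15 each time.
Subsequence B = -8, -7, -6, -5, -4, -3, -2, -1, 0, 1: arithmetic with common difference +1.
Position 16 → subsequence A, term 6 = -61.
The 17th slot belongs to subsequence B; its 11th term is 2.
Term 18 comes from subsequence B (its 12th entry): 3.

-61, 2, 3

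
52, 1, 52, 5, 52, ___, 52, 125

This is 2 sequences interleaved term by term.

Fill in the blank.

Taking every 2nd term gives 2 separate tracks.
Track A: 52, 52, 52, 52 — constant 52.
Track B: 1, 5, ?, 125 — successive powers of 5.
Filling track B at index 3 by its rule yields 25.

25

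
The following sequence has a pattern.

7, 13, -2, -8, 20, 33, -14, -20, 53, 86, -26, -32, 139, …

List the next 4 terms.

The slot pattern repeats as AABB (period 4), so there are 2 interleaved tracks.
Subsequence A = 7, 13, 20, 33, 53, 86, 139: a Fibonacci-like recurrence a_n = a_{n-1} + a_{n-2}.
Subsequence B = -2, -8, -14, -20, -26, -32: linear: a_n = 4 − 6·n.
Position 14 falls in subsequence A as its term 8, giving 225.
Term 15 comes from subsequence B (its 7th entry): -38.
Position 16 → subsequence B, term 8 = -44.
The 17th slot belongs to subsequence A; its 9th term is 364.

225, -38, -44, 364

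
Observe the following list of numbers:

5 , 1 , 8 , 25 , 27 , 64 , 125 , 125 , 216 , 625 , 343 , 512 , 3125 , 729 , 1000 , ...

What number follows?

Positions follow the repeating pattern ABB; grouping by letter gives 2 tracks.
Track A: 5, 25, 125, 625, 3125 — powers of 5.
Track B: 1, 8, 27, 64, 125, 216, 343, 512, 729, 1000 — perfect cubes starting at 1³.
Position 16 falls in track A as its term 6, giving 15625.

15625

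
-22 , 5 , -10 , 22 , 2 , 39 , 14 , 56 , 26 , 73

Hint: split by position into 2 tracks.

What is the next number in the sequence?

38

The terms cycle through 2 interleaved subsequences.
Stream A = -22, -10, 2, 14, 26: arithmetic, step +12.
Stream B = 5, 22, 39, 56, 73: linear: a_n = -12 + 17·n.
Position 11 → stream A, term 6 = 38.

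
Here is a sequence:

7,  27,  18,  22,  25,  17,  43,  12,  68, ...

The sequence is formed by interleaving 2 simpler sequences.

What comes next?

7

Positions 1, 3, 5, … form one subsequence and positions 2, 4, 6, … form another.
Subsequence A: 7, 18, 25, 43, 68 — each term equals the sum of the previous two.
Subsequence B: 27, 22, 17, 12 — linear: a_n = 32 − 5·n.
The 10th slot belongs to subsequence B; its 5th term is 7.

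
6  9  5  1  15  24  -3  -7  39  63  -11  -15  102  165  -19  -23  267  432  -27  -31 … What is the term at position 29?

The slot pattern repeats as AABB (period 4), so there are 2 interleaved tracks.
Track A = 6, 9, 15, 24, 39, 63, 102, 165, 267, 432: a Fibonacci-like recurrence a_n = a_{n-1} + a_{n-2}.
Track B = 5, 1, -3, -7, -11, -15, -19, -23, -27, -31: arithmetic, step −4.
Position 29 falls in track A as its term 15, giving 4791.

4791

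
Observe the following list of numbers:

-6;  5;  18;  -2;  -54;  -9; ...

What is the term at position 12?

Odd-indexed and even-indexed terms follow separate rules.
Track A is -6, 18, -54, which is a geometric progression (common ratio -3).
Track B is 5, -2, -9, which is arithmetic, step −7.
Term 12 comes from track B (its 6th entry): -30.

-30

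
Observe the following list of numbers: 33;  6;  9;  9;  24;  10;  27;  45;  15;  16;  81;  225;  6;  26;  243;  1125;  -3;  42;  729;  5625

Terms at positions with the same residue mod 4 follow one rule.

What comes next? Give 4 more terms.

-12, 68, 2187, 28125

The terms cycle through 4 interleaved subsequences.
Subsequence A: 33, 24, 15, 6, -3 — arithmetic, step −9.
Subsequence B: 6, 10, 16, 26, 42 — Fibonacci-style (each term is the sum of the two before it).
Subsequence C: 9, 27, 81, 243, 729 — powers of 3.
Subsequence D: 9, 45, 225, 1125, 5625 — geometric with ratio 5.
Position 21 falls in subsequence A as its term 6, giving -12.
The 22nd slot belongs to subsequence B; its 6th term is 68.
Term 23 comes from subsequence C (its 6th entry): 2187.
Position 24 → subsequence D, term 6 = 28125.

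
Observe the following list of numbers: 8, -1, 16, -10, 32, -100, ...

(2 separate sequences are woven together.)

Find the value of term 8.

The terms cycle through 2 interleaved subsequences.
Track A: 8, 16, 32 (powers of 2).
Track B: -1, -10, -100 (geometric, ×10 each step).
The 8th slot belongs to track B; its 4th term is -1000.

-1000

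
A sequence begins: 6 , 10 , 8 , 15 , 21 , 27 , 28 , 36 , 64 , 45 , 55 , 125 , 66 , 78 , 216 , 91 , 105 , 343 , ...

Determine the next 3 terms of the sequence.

120, 136, 512

Reading positions in blocks of 3 reveals the pattern AAB — 2 tracks woven together.
Stream A: 6, 10, 15, 21, 28, 36, 45, 55, 66, 78, 91, 105 (the triangular numbers T_3, T_4, …).
Stream B: 8, 27, 64, 125, 216, 343 (consecutive cubes n³ from n = 2).
Position 19 falls in stream A as its term 13, giving 120.
Position 20 → stream A, term 14 = 136.
The 21st slot belongs to stream B; its 7th term is 512.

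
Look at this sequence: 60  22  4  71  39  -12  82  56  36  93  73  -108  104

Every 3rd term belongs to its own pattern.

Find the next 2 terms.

Read the sequence 3 terms at a time; column i is its own pattern.
Stream A = 60, 71, 82, 93, 104: arithmetic, step +11.
Stream B = 22, 39, 56, 73: arithmetic with common difference +17.
Stream C = 4, -12, 36, -108: geometric, ×-3 each step.
The 14th slot belongs to stream B; its 5th term is 90.
The 15th slot belongs to stream C; its 5th term is 324.

90, 324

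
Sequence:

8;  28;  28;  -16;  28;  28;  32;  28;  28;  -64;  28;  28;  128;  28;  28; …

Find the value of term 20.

The slot pattern repeats as ABB (period 3), so there are 2 interleaved tracks.
Track A: 8, -16, 32, -64, 128 — geometric with ratio -2.
Track B: 28, 28, 28, 28, 28, 28, 28, 28, 28, 28 — constant 28.
The 20th slot belongs to track B; its 13th term is 28.

28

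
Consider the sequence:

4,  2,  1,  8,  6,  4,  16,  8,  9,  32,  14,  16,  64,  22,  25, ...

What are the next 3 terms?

128, 36, 36

The terms cycle through 3 interleaved subsequences.
Track A: 4, 8, 16, 32, 64 — powers 2^2, 2^3, 2^4, ….
Track B: 2, 6, 8, 14, 22 — a Fibonacci-like recurrence a_n = a_{n-1} + a_{n-2}.
Track C: 1, 4, 9, 16, 25 — consecutive squares n² from n = 1.
Term 16 comes from track A (its 6th entry): 128.
Position 17 → track B, term 6 = 36.
Position 18 → track C, term 6 = 36.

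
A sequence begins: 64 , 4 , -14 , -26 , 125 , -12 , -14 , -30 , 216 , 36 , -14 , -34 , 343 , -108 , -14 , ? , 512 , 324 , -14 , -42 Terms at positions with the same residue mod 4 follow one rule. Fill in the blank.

-38

Split by position mod 4: positions 1, 5, 9, … form one track, and each other residue class forms its own.
Track A: 64, 125, 216, 343, 512. Consecutive cubes n³ from n = 4.
Track B: 4, -12, 36, -108, 324. A geometric progression (common ratio -3).
Track C: -14, -14, -14, -14, -14. Always -14.
Track D: -26, -30, -34, ?, -42. Subtracting 4 each time.
Filling track D at index 4 by its rule yields -38.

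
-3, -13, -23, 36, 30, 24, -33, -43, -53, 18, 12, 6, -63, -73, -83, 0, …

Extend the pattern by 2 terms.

-6, -12

Reading positions in blocks of 6 reveals the pattern AAABBB — 2 tracks woven together.
Subsequence A is -3, -13, -23, -33, -43, -53, -63, -73, -83, which is linear: a_n = 7 − 10·n.
Subsequence B is 36, 30, 24, 18, 12, 6, 0, which is linear: a_n = 42 − 6·n.
Position 17 falls in subsequence B as its term 8, giving -6.
Term 18 comes from subsequence B (its 9th entry): -12.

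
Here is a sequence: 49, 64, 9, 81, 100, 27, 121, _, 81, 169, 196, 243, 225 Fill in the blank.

Reading positions in blocks of 3 reveals the pattern AAB — 2 tracks woven together.
Track A: 49, 64, 81, 100, 121, ?, 169, 196, 225. Consecutive squares n² from n = 7.
Track B: 9, 27, 81, 243. Powers of 3.
Track A's pattern makes the blank 144.

144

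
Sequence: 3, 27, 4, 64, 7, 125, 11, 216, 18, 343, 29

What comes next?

512

Odd-indexed and even-indexed terms follow separate rules.
Track A: 3, 4, 7, 11, 18, 29 (Fibonacci-style (each term is the sum of the two before it)).
Track B: 27, 64, 125, 216, 343 (the cubes 3³, 4³, 5³, …).
The 12th slot belongs to track B; its 6th term is 512.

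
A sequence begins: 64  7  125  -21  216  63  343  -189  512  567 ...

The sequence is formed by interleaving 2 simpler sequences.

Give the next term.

729

Split by position mod 2 into 2 tracks.
Stream A = 64, 125, 216, 343, 512: perfect cubes starting at 4³.
Stream B = 7, -21, 63, -189, 567: geometric, ×-3 each step.
Term 11 comes from stream A (its 6th entry): 729.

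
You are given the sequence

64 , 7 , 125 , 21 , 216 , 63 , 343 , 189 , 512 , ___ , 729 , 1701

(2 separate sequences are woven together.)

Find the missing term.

The terms cycle through 2 interleaved subsequences.
Subsequence A: 64, 125, 216, 343, 512, 729. Perfect cubes starting at 4³.
Subsequence B: 7, 21, 63, 189, ?, 1701. Geometric, ×3 each step.
Filling subsequence B at index 5 by its rule yields 567.

567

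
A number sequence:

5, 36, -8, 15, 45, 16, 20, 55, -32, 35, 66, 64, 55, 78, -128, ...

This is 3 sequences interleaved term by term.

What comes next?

90

Read the sequence 3 terms at a time; column i is its own pattern.
Track A: 5, 15, 20, 35, 55 — Fibonacci-style (each term is the sum of the two before it).
Track B: 36, 45, 55, 66, 78 — triangular numbers starting at T_8.
Track C: -8, 16, -32, 64, -128 — geometric, ×-2 each step.
Position 16 falls in track A as its term 6, giving 90.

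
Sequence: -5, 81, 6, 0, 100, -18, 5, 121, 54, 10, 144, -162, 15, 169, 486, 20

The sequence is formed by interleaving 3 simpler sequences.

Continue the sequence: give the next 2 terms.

Read the sequence 3 terms at a time; column i is its own pattern.
Stream A = -5, 0, 5, 10, 15, 20: arithmetic with common difference +5.
Stream B = 81, 100, 121, 144, 169: perfect squares starting at 9².
Stream C = 6, -18, 54, -162, 486: multiplying by -3 each time.
Term 17 comes from stream B (its 6th entry): 196.
The 18th slot belongs to stream C; its 6th term is -1458.

196, -1458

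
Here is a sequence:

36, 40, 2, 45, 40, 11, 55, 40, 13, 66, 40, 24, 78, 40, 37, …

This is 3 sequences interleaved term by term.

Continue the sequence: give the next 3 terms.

91, 40, 61

Split by position mod 3: positions 1, 4, 7, … form one track, and each other residue class forms its own.
Subsequence A: 36, 45, 55, 66, 78 (the triangular numbers T_8, T_9, …).
Subsequence B: 40, 40, 40, 40, 40 (constant 40).
Subsequence C: 2, 11, 13, 24, 37 (Fibonacci-style (each term is the sum of the two before it)).
Position 16 falls in subsequence A as its term 6, giving 91.
Position 17 falls in subsequence B as its term 6, giving 40.
Position 18 falls in subsequence C as its term 6, giving 61.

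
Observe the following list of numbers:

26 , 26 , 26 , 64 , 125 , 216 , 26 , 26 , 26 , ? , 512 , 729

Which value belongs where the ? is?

Positions follow the repeating pattern AAABBB; grouping by letter gives 2 tracks.
Track A: 26, 26, 26, 26, 26, 26 — the constant sequence 26.
Track B: 64, 125, 216, ?, 512, 729 — perfect cubes starting at 4³.
So the missing entry in track B is 343.

343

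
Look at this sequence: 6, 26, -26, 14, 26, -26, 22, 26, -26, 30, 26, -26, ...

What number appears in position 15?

-26

The slot pattern repeats as ABB (period 3), so there are 2 interleaved tracks.
Track A: 6, 14, 22, 30 — adding 8 each time.
Track B: 26, -26, 26, -26, 26, -26, 26, -26 — oscillating between 26 and -26.
Position 15 → track B, term 10 = -26.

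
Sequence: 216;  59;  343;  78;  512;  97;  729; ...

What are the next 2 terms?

The terms cycle through 2 interleaved subsequences.
Track A = 216, 343, 512, 729: consecutive cubes n³ from n = 6.
Track B = 59, 78, 97: linear: a_n = 40 + 19·n.
The 8th slot belongs to track B; its 4th term is 116.
Position 9 → track A, term 5 = 1000.

116, 1000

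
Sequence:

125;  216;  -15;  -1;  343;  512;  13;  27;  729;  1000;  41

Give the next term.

Positions follow the repeating pattern AABB; grouping by letter gives 2 tracks.
Track A: 125, 216, 343, 512, 729, 1000. Perfect cubes starting at 5³.
Track B: -15, -1, 13, 27, 41. Arithmetic with common difference +14.
Position 12 → track B, term 6 = 55.

55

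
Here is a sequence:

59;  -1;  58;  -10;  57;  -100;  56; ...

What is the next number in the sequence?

-1000

The terms cycle through 2 interleaved subsequences.
Subsequence A is 59, 58, 57, 56, which is subtracting 1 each time.
Subsequence B is -1, -10, -100, which is geometric, ×10 each step.
Position 8 → subsequence B, term 4 = -1000.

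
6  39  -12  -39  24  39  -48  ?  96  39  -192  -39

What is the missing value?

-39

The terms cycle through 2 interleaved subsequences.
Subsequence A is 6, -12, 24, -48, 96, -192, which is multiplying by -2 each time.
Subsequence B is 39, -39, 39, ?, 39, -39, which is alternating ±39.
Subsequence B's pattern makes the blank -39.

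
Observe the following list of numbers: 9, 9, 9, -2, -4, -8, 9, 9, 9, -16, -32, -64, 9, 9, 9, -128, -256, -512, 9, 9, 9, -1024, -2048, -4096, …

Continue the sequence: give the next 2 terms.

The slot pattern repeats as AAABBB (period 6), so there are 2 interleaved tracks.
Subsequence A is 9, 9, 9, 9, 9, 9, 9, 9, 9, 9, 9, 9, which is the constant sequence 9.
Subsequence B is -2, -4, -8, -16, -32, -64, -128, -256, -512, -1024, -2048, -4096, which is multiplying by 2 each time.
Position 25 falls in subsequence A as its term 13, giving 9.
Position 26 falls in subsequence A as its term 14, giving 9.

9, 9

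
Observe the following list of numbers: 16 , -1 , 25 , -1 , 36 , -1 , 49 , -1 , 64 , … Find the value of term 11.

Odd-indexed and even-indexed terms follow separate rules.
Subsequence A is 16, 25, 36, 49, 64, which is the squares 4², 5², 6², ….
Subsequence B is -1, -1, -1, -1, which is always -1.
Position 11 → subsequence A, term 6 = 81.

81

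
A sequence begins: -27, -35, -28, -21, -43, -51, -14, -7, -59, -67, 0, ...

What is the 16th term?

21

Reading positions in blocks of 4 reveals the pattern AABB — 2 tracks woven together.
Subsequence A: -27, -35, -43, -51, -59, -67. Arithmetic, step −8.
Subsequence B: -28, -21, -14, -7, 0. Arithmetic, step +7.
The 16th slot belongs to subsequence B; its 8th term is 21.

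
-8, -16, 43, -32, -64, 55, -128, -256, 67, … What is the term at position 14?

-4096

Reading positions in blocks of 3 reveals the pattern AAB — 2 tracks woven together.
Subsequence A: -8, -16, -32, -64, -128, -256 — geometric with ratio 2.
Subsequence B: 43, 55, 67 — arithmetic, step +12.
Position 14 falls in subsequence A as its term 10, giving -4096.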